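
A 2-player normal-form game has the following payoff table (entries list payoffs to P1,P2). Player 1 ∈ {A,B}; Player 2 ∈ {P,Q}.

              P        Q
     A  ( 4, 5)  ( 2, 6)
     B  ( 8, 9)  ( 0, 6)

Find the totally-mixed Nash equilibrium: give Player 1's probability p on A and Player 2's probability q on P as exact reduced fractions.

P1 indiff ⇒ q·4+(1-q)·2 = q·8+(1-q)·0 ⇒ q(-4) = (1-q)(-2) ⇒ q = 1/3
P2 indiff ⇒ p·5+(1-p)·9 = p·6+(1-p)·6 ⇒ p(-1) = (1-p)(-3) ⇒ p = 3/4

(p,q) = (3/4, 1/3)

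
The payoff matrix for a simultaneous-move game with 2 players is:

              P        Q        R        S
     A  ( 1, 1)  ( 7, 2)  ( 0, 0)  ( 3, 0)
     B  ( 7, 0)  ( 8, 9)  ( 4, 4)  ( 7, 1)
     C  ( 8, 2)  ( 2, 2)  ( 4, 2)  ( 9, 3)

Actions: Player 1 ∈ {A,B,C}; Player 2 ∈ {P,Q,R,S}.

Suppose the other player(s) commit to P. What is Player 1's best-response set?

u_1(A vs P) = 1
u_1(B vs P) = 7
u_1(C vs P) = 8
max payoff 8 at {C}

BR_1 = {C}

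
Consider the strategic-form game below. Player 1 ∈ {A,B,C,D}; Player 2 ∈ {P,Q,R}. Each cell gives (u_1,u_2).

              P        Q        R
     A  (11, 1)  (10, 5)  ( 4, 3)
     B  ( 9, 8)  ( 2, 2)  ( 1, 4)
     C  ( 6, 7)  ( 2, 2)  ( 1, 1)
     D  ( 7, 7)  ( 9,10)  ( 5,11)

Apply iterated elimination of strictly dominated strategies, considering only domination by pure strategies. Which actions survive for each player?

IESDS → P1:{A,D} P2:{Q,R}

P1 drop B (A beats it: P:11>9 Q:10>2 R:4>1)
P1 drop C (A beats it: P:11>6 Q:10>2 R:4>1)
P2 drop P (Q beats it: A:5>1 D:10>7)
P1→{A,D} P2→{Q,R}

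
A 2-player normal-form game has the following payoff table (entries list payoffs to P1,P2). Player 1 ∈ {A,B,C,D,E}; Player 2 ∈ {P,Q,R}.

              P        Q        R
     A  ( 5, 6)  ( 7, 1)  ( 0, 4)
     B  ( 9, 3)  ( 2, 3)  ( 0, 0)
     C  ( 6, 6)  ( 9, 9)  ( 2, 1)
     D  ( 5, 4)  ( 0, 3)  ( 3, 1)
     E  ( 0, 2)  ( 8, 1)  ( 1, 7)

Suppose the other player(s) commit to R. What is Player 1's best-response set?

u_1(A vs R) = 0
u_1(B vs R) = 0
u_1(C vs R) = 2
u_1(D vs R) = 3
u_1(E vs R) = 1
max payoff 3 at {D}

BR_1 = {D}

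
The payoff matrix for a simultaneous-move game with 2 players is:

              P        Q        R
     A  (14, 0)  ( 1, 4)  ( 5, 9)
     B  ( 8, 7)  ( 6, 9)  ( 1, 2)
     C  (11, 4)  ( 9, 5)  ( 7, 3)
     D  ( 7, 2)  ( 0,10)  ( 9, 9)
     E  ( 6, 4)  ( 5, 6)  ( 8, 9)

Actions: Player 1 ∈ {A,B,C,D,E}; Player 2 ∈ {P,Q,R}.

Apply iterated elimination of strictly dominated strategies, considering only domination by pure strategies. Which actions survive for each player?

IESDS → P1:{C,D,E} P2:{Q,R}

P1 drop B (C beats it: P:11>8 Q:9>6 R:7>1)
P2 drop P (Q beats it: A:4>0 C:5>4 D:10>2 E:6>4)
P1 drop A (C beats it: Q:9>1 R:7>5)
P1→{C,D,E} P2→{Q,R}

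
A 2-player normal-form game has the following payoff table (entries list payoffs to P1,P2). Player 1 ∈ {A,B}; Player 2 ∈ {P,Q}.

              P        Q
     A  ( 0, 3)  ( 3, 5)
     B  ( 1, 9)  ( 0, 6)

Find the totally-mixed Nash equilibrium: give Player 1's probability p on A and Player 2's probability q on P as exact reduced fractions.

P1 indiff ⇒ q·0+(1-q)·3 = q·1+(1-q)·0 ⇒ q(-1) = (1-q)(-3) ⇒ q = 3/4
P2 indiff ⇒ p·3+(1-p)·9 = p·5+(1-p)·6 ⇒ p(-2) = (1-p)(-3) ⇒ p = 3/5

p=3/5, q=3/4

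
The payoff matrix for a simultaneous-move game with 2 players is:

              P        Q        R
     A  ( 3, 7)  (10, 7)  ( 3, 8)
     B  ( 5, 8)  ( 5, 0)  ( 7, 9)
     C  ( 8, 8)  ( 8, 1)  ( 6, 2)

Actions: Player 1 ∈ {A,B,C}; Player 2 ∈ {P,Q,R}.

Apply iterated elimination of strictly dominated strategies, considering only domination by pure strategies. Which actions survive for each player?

IESDS → P1:{B,C} P2:{P,R}

P2 drop Q (R beats it: A:8>7 B:9>0 C:2>1)
P1 drop A (B beats it: P:5>3 R:7>3)
P1→{B,C} P2→{P,R}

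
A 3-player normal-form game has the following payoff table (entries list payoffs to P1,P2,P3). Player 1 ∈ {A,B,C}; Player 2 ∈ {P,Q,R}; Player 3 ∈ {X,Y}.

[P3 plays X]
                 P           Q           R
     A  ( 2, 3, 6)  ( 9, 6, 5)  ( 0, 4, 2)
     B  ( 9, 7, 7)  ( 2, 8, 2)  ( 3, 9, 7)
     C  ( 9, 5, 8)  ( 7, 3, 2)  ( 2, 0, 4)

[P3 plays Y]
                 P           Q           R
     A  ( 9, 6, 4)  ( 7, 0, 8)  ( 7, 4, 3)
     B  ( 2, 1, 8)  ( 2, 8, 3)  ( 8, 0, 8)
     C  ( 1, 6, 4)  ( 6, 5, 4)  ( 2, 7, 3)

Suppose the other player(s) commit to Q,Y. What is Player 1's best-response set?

u_1(A vs Q,Y) = 7
u_1(B vs Q,Y) = 2
u_1(C vs Q,Y) = 6
max payoff 7 at {A}

P1 best: {A}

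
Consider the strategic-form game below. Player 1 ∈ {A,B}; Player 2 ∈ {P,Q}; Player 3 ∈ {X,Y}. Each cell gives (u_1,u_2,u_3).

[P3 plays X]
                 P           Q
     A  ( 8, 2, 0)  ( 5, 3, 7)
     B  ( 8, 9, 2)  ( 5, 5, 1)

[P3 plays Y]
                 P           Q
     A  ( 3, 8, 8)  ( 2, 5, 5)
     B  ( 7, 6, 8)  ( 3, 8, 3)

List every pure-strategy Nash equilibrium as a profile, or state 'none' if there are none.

Nash profiles: (A,Q,X), (B,Q,Y)

(A,P,X): not NE [P2→Q gives 3>2; P3→Y gives 8>0]
(A,P,Y): not NE [P1→B gives 7>3]
(A,Q,X): NE
(A,Q,Y): not NE [P1→B gives 3>2; P2→P gives 8>5; P3→X gives 7>5]
(B,P,X): not NE [P3→Y gives 8>2]
(B,P,Y): not NE [P2→Q gives 8>6]
(B,Q,X): not NE [P2→P gives 9>5; P3→Y gives 3>1]
(B,Q,Y): NE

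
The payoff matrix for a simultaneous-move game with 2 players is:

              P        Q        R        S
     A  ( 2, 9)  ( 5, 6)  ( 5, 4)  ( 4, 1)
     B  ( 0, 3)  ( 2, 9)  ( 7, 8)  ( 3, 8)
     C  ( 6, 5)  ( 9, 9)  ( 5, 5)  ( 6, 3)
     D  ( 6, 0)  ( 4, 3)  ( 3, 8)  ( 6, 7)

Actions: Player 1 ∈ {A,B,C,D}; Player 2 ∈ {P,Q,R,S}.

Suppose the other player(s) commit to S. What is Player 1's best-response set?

u_1(A vs S) = 4
u_1(B vs S) = 3
u_1(C vs S) = 6
u_1(D vs S) = 6
max payoff 6 at {C,D}

argmax u_1 = {C,D}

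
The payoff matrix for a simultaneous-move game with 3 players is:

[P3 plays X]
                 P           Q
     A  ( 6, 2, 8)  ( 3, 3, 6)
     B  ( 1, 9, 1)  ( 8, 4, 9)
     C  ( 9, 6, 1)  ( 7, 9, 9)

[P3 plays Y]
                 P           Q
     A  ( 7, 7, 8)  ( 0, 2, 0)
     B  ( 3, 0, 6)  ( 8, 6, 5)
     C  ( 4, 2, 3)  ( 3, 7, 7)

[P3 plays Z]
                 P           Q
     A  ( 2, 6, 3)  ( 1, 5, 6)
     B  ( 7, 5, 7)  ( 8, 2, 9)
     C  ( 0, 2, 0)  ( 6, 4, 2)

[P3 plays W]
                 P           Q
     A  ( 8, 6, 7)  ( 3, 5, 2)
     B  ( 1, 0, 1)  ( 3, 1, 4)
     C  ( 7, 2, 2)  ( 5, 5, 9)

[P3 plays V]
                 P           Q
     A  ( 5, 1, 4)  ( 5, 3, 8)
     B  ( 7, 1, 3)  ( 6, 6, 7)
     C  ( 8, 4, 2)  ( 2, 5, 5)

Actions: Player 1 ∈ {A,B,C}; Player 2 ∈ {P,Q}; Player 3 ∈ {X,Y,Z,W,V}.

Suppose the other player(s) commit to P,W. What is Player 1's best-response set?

P1 best: {A}

u_1(A vs P,W) = 8
u_1(B vs P,W) = 1
u_1(C vs P,W) = 7
max payoff 8 at {A}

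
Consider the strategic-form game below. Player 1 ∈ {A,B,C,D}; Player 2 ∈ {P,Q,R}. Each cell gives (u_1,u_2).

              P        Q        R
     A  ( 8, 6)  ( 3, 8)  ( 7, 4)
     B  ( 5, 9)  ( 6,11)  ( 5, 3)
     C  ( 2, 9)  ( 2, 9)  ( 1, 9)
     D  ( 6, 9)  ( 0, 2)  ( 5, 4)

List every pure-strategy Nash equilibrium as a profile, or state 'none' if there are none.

PSNE = {(B,Q)}

(A,P): not NE [P2→Q gives 8>6]
(A,Q): not NE [P1→B gives 6>3]
(A,R): not NE [P2→Q gives 8>4]
(B,P): not NE [P1→A gives 8>5; P2→Q gives 11>9]
(B,Q): NE
(B,R): not NE [P1→A gives 7>5; P2→Q gives 11>3]
(C,P): not NE [P1→A gives 8>2]
(C,Q): not NE [P1→B gives 6>2]
(C,R): not NE [P1→A gives 7>1]
(D,P): not NE [P1→A gives 8>6]
(D,Q): not NE [P1→B gives 6>0; P2→P gives 9>2]
(D,R): not NE [P1→A gives 7>5; P2→P gives 9>4]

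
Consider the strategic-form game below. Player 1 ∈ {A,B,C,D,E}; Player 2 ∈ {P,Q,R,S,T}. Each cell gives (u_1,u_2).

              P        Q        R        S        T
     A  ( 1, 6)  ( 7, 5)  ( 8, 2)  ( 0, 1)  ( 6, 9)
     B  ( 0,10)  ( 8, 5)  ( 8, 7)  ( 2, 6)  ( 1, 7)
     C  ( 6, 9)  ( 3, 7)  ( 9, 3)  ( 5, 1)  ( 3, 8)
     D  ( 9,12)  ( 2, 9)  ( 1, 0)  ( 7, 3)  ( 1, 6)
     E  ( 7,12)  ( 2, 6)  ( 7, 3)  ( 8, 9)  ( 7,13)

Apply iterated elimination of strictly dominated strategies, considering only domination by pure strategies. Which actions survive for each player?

Survivors P1:{D,E} P2:{P,T}

P2 drop Q (P beats it: A:6>5 B:10>5 C:9>7 D:12>9 E:12>6)
P1 drop B (C beats it: P:6>0 R:9>8 S:5>2 T:3>1)
P2 drop R (P beats it: A:6>2 C:9>3 D:12>0 E:12>3)
P1 drop A (E beats it: P:7>1 S:8>0 T:7>6)
P1 drop C (E beats it: P:7>6 S:8>5 T:7>3)
P2 drop S (P beats it: D:12>3 E:12>9)
P1→{D,E} P2→{P,T}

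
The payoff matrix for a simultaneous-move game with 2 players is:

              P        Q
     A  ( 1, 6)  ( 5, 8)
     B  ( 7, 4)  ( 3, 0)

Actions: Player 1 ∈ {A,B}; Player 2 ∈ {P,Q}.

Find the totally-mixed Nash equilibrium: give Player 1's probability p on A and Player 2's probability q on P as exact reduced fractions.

P1 mixes 2/3 on A; P2 mixes 1/4 on P

P1 indiff ⇒ q·1+(1-q)·5 = q·7+(1-q)·3 ⇒ q(-6) = (1-q)(-2) ⇒ q = 1/4
P2 indiff ⇒ p·6+(1-p)·4 = p·8+(1-p)·0 ⇒ p(-2) = (1-p)(-4) ⇒ p = 2/3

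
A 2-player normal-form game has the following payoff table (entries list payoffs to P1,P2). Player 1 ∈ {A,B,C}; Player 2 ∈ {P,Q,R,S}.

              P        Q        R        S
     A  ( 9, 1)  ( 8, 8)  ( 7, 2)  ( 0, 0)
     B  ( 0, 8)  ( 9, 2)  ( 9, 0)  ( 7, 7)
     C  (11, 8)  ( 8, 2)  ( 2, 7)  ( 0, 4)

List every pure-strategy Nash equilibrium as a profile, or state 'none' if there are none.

PSNE = {(C,P)}

(A,P): not NE [P1→C gives 11>9; P2→Q gives 8>1]
(A,Q): not NE [P1→B gives 9>8]
(A,R): not NE [P1→B gives 9>7; P2→Q gives 8>2]
(A,S): not NE [P1→B gives 7>0; P2→Q gives 8>0]
(B,P): not NE [P1→C gives 11>0]
(B,Q): not NE [P2→P gives 8>2]
(B,R): not NE [P2→P gives 8>0]
(B,S): not NE [P2→P gives 8>7]
(C,P): NE
(C,Q): not NE [P1→B gives 9>8; P2→P gives 8>2]
(C,R): not NE [P1→B gives 9>2; P2→P gives 8>7]
(C,S): not NE [P1→B gives 7>0; P2→P gives 8>4]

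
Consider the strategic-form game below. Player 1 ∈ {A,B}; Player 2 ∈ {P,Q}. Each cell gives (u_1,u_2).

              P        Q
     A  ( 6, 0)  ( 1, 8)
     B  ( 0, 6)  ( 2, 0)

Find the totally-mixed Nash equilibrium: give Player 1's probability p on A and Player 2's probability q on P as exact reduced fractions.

P1 indiff ⇒ q·6+(1-q)·1 = q·0+(1-q)·2 ⇒ q(6) = (1-q)(1) ⇒ q = 1/7
P2 indiff ⇒ p·0+(1-p)·6 = p·8+(1-p)·0 ⇒ p(-8) = (1-p)(-6) ⇒ p = 3/7

p=3/7, q=1/7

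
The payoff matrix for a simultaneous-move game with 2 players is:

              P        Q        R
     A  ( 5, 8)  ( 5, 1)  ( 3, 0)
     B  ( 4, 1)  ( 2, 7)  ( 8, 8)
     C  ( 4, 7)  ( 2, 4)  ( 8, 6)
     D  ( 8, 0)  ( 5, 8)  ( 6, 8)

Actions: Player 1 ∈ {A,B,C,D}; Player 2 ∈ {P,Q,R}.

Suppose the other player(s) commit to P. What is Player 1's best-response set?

u_1(A vs P) = 5
u_1(B vs P) = 4
u_1(C vs P) = 4
u_1(D vs P) = 8
max payoff 8 at {D}

P1 best: {D}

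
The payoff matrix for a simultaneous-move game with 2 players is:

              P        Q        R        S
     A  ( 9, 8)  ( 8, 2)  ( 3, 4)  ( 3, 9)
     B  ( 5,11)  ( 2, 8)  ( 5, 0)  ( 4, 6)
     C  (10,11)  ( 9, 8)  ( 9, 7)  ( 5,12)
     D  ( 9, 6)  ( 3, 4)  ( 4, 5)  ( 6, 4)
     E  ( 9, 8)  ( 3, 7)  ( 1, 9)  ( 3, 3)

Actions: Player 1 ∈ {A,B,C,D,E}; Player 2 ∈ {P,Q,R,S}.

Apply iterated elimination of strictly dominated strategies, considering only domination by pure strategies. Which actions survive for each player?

P1 drop A (C beats it: P:10>9 Q:9>8 R:9>3 S:5>3)
P1 drop B (C beats it: P:10>5 Q:9>2 R:9>5 S:5>4)
P1 drop E (C beats it: P:10>9 Q:9>3 R:9>1 S:5>3)
P2 drop Q (P beats it: C:11>8 D:6>4)
P2 drop R (P beats it: C:11>7 D:6>5)
P1→{C,D} P2→{P,S}

Survivors P1:{C,D} P2:{P,S}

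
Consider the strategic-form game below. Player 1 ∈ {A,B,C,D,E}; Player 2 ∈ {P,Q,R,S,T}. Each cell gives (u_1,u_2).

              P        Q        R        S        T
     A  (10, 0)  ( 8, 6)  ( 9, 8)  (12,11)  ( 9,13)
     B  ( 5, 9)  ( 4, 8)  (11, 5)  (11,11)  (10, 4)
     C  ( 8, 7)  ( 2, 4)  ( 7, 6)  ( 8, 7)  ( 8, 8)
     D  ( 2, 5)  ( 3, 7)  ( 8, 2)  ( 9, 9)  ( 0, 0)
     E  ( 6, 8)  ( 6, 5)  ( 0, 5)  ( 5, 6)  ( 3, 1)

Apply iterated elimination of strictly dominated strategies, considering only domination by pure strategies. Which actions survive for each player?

IESDS → P1:{A,B} P2:{S,T}

P1 drop C (A beats it: P:10>8 Q:8>2 R:9>7 S:12>8 T:9>8)
P1 drop D (A beats it: P:10>2 Q:8>3 R:9>8 S:12>9 T:9>0)
P1 drop E (A beats it: P:10>6 Q:8>6 R:9>0 S:12>5 T:9>3)
P2 drop P (S beats it: A:11>0 B:11>9)
P2 drop Q (S beats it: A:11>6 B:11>8)
P2 drop R (S beats it: A:11>8 B:11>5)
P1→{A,B} P2→{S,T}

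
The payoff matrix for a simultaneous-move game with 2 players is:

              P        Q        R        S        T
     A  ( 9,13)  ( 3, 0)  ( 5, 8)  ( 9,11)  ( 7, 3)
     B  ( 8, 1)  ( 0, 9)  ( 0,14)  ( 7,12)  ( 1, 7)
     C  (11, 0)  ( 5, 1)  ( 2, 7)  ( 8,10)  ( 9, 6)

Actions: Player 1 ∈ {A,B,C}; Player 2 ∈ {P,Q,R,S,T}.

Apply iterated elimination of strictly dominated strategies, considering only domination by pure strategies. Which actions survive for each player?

P1 drop B (A beats it: P:9>8 Q:3>0 R:5>0 S:9>7 T:7>1)
P2 drop Q (R beats it: A:8>0 C:7>1)
P2 drop R (S beats it: A:11>8 C:10>7)
P2 drop T (S beats it: A:11>3 C:10>6)
P1→{A,C} P2→{P,S}

Remaining: P1:{A,C} P2:{P,S}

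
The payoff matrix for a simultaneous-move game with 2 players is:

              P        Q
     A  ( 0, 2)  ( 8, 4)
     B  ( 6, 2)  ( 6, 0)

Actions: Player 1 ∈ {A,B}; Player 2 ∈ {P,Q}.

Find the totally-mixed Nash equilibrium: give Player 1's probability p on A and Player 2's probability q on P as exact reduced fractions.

p=1/2, q=1/4

P1 indiff ⇒ q·0+(1-q)·8 = q·6+(1-q)·6 ⇒ q(-6) = (1-q)(-2) ⇒ q = 1/4
P2 indiff ⇒ p·2+(1-p)·2 = p·4+(1-p)·0 ⇒ p(-2) = (1-p)(-2) ⇒ p = 1/2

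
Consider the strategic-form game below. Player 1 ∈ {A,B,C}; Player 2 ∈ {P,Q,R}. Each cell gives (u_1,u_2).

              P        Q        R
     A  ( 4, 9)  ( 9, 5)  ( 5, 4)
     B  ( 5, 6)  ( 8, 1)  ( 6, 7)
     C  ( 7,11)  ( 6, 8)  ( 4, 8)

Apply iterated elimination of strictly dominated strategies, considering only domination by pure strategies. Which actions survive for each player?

P2 drop Q (P beats it: A:9>5 B:6>1 C:11>8)
P1 drop A (B beats it: P:5>4 R:6>5)
P1→{B,C} P2→{P,R}

IESDS → P1:{B,C} P2:{P,R}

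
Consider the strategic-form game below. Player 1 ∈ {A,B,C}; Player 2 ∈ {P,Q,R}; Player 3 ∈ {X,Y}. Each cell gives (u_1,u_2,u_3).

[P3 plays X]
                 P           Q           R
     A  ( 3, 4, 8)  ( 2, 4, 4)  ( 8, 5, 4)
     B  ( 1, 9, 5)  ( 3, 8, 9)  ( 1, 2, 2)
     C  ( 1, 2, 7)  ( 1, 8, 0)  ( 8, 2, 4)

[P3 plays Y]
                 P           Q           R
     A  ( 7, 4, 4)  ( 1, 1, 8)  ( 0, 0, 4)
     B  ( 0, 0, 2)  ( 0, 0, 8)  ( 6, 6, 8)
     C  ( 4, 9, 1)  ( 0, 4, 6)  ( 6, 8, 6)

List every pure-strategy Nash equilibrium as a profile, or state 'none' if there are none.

(A,P,X): not NE [P2→R gives 5>4]
(A,P,Y): not NE [P3→X gives 8>4]
(A,Q,X): not NE [P1→B gives 3>2; P2→R gives 5>4; P3→Y gives 8>4]
(A,Q,Y): not NE [P2→P gives 4>1]
(A,R,X): NE
(A,R,Y): not NE [P1→C gives 6>0; P2→P gives 4>0]
(B,P,X): not NE [P1→A gives 3>1]
(B,P,Y): not NE [P1→A gives 7>0; P2→R gives 6>0; P3→X gives 5>2]
(B,Q,X): not NE [P2→P gives 9>8]
(B,Q,Y): not NE [P1→A gives 1>0; P2→R gives 6>0; P3→X gives 9>8]
(B,R,X): not NE [P1→C gives 8>1; P2→P gives 9>2; P3→Y gives 8>2]
(B,R,Y): NE
(C,P,X): not NE [P1→A gives 3>1; P2→Q gives 8>2]
(C,P,Y): not NE [P1→A gives 7>4; P3→X gives 7>1]
(C,Q,X): not NE [P1→B gives 3>1; P3→Y gives 6>0]
(C,Q,Y): not NE [P1→A gives 1>0; P2→P gives 9>4]
(C,R,X): not NE [P2→Q gives 8>2; P3→Y gives 6>4]
(C,R,Y): not NE [P2→P gives 9>8]

PSNE = {(A,R,X), (B,R,Y)}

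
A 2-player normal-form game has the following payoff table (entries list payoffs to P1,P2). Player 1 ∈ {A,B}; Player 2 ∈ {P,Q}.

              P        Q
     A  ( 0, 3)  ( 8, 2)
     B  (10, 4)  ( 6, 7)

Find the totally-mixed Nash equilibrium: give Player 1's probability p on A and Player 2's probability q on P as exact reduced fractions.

(p,q) = (3/4, 1/6)

P1 indiff ⇒ q·0+(1-q)·8 = q·10+(1-q)·6 ⇒ q(-10) = (1-q)(-2) ⇒ q = 1/6
P2 indiff ⇒ p·3+(1-p)·4 = p·2+(1-p)·7 ⇒ p(1) = (1-p)(3) ⇒ p = 3/4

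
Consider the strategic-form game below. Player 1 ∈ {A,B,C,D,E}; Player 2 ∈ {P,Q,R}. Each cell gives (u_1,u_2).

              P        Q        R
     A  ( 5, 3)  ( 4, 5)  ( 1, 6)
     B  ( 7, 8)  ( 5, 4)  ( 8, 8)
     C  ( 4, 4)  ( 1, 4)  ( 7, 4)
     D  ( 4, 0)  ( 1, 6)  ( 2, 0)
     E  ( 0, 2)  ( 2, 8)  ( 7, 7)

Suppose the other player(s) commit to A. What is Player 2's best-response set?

P2 best: {R}

u_2(P vs A) = 3
u_2(Q vs A) = 5
u_2(R vs A) = 6
max payoff 6 at {R}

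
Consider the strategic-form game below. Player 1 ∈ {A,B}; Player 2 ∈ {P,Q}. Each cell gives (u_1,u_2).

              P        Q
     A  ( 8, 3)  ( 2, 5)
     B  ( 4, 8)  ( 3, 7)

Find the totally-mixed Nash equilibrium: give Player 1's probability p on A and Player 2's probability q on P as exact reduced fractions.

P1 indiff ⇒ q·8+(1-q)·2 = q·4+(1-q)·3 ⇒ q(4) = (1-q)(1) ⇒ q = 1/5
P2 indiff ⇒ p·3+(1-p)·8 = p·5+(1-p)·7 ⇒ p(-2) = (1-p)(-1) ⇒ p = 1/3

(p,q) = (1/3, 1/5)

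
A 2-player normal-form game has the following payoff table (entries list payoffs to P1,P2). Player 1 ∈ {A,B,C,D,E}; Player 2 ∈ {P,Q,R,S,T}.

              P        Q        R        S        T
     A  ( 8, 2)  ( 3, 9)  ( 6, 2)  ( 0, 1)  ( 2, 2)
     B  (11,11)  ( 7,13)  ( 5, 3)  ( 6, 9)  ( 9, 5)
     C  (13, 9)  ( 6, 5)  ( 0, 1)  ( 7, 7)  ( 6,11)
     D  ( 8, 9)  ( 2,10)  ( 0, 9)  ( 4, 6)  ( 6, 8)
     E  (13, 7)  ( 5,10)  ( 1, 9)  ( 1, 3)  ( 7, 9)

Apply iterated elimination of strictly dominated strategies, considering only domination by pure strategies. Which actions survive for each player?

P1 drop D (B beats it: P:11>8 Q:7>2 R:5>0 S:6>4 T:9>6)
P2 drop R (Q beats it: A:9>2 B:13>3 C:5>1 E:10>9)
P1 drop A (B beats it: P:11>8 Q:7>3 S:6>0 T:9>2)
P2 drop S (P beats it: B:11>9 C:9>7 E:7>3)
P1→{B,C,E} P2→{P,Q,T}

IESDS → P1:{B,C,E} P2:{P,Q,T}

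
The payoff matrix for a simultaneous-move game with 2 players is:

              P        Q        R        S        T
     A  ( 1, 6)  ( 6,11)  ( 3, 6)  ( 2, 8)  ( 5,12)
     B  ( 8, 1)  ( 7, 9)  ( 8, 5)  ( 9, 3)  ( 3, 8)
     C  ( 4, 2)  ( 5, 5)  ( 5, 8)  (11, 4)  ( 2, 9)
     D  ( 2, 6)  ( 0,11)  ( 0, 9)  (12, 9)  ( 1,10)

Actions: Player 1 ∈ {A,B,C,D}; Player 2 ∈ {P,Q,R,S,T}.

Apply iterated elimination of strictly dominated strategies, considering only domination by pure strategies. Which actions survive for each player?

P2 drop P (Q beats it: A:11>6 B:9>1 C:5>2 D:11>6)
P2 drop R (T beats it: A:12>6 B:8>5 C:9>8 D:10>9)
P2 drop S (Q beats it: A:11>8 B:9>3 C:5>4 D:11>9)
P1 drop C (A beats it: Q:6>5 T:5>2)
P1 drop D (A beats it: Q:6>0 T:5>1)
P1→{A,B} P2→{Q,T}

Remaining: P1:{A,B} P2:{Q,T}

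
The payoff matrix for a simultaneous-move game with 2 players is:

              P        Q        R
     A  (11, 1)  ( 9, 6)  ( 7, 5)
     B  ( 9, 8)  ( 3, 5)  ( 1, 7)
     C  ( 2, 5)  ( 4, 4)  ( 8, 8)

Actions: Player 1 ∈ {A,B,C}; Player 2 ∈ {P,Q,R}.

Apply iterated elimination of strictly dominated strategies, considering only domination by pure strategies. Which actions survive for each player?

Remaining: P1:{A,C} P2:{Q,R}

P1 drop B (A beats it: P:11>9 Q:9>3 R:7>1)
P2 drop P (R beats it: A:5>1 C:8>5)
P1→{A,C} P2→{Q,R}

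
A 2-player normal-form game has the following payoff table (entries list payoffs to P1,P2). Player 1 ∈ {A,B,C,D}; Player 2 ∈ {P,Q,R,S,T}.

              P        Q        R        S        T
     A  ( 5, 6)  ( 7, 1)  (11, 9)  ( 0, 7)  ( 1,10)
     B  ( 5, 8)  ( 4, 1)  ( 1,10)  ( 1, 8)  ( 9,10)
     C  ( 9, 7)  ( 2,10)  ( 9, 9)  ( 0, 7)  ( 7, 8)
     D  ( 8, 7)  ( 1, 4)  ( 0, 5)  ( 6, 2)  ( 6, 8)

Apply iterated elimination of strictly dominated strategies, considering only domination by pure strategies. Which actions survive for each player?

P2 drop P (T beats it: A:10>6 B:10>8 C:8>7 D:8>7)
P2 drop S (R beats it: A:9>7 B:10>8 C:9>7 D:5>2)
P1 drop D (B beats it: Q:4>1 R:1>0 T:9>6)
P1→{A,B,C} P2→{Q,R,T}

IESDS → P1:{A,B,C} P2:{Q,R,T}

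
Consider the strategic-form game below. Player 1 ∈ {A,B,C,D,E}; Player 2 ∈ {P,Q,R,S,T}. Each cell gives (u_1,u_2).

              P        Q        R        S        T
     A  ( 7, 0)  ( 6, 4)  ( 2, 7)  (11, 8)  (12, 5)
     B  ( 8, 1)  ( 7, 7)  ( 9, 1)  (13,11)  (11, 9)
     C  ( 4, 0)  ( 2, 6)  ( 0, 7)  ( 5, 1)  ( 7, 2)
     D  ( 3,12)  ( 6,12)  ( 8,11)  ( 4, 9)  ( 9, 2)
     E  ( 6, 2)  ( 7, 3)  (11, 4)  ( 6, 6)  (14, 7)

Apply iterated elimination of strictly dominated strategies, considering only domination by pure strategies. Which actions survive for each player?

P1 drop C (A beats it: P:7>4 Q:6>2 R:2>0 S:11>5 T:12>7)
P1 drop D (B beats it: P:8>3 Q:7>6 R:9>8 S:13>4 T:11>9)
P2 drop P (Q beats it: A:4>0 B:7>1 E:3>2)
P2 drop Q (S beats it: A:8>4 B:11>7 E:6>3)
P2 drop R (S beats it: A:8>7 B:11>1 E:6>4)
P1→{A,B,E} P2→{S,T}

Remaining: P1:{A,B,E} P2:{S,T}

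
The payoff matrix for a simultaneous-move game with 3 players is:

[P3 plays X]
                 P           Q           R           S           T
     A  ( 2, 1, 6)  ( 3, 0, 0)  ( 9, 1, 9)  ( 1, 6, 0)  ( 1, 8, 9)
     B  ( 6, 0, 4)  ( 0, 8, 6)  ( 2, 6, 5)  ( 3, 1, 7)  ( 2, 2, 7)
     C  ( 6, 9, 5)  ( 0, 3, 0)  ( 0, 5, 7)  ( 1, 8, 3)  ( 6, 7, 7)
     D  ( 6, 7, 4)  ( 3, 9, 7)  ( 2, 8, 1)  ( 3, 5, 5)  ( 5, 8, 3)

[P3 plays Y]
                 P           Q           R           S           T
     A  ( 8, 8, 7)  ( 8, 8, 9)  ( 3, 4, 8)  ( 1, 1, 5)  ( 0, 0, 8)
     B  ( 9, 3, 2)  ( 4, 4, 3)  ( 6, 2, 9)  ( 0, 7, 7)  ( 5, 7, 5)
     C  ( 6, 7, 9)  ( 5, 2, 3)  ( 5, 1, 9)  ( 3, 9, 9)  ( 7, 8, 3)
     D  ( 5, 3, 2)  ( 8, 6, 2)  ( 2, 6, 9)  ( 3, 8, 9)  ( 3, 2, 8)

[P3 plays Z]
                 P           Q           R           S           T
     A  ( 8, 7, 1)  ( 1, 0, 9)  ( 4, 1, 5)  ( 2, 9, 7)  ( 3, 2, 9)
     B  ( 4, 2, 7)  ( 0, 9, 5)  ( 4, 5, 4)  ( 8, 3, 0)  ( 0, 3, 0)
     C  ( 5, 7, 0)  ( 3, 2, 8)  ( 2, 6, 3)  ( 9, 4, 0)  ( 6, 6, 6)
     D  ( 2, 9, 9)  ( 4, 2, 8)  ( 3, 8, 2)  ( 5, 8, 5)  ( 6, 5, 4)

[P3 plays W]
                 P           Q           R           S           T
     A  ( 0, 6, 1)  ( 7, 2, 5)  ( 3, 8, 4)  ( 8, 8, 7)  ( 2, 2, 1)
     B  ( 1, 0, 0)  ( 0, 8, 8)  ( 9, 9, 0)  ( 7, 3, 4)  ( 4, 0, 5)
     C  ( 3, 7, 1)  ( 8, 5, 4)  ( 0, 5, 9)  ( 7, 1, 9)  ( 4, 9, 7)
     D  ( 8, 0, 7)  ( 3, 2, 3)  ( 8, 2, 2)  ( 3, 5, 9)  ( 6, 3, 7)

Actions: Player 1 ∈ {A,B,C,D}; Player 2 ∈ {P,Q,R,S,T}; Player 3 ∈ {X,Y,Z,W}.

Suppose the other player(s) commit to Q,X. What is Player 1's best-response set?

u_1(A vs Q,X) = 3
u_1(B vs Q,X) = 0
u_1(C vs Q,X) = 0
u_1(D vs Q,X) = 3
max payoff 3 at {A,D}

P1 best: {A,D}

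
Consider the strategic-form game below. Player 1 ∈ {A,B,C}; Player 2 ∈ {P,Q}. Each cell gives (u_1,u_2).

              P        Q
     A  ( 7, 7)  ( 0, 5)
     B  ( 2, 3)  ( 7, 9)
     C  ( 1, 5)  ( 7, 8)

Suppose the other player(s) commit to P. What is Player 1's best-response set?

u_1(A vs P) = 7
u_1(B vs P) = 2
u_1(C vs P) = 1
max payoff 7 at {A}

P1 best: {A}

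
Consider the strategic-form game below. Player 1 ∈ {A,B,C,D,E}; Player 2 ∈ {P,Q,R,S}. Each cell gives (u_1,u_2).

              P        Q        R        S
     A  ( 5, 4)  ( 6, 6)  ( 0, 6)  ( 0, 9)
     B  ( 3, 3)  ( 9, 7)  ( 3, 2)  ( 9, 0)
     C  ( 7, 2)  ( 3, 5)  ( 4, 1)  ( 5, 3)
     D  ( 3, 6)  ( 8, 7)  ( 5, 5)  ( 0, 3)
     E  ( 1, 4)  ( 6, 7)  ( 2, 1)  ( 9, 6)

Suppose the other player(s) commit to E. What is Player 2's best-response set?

BR_2 = {Q}

u_2(P vs E) = 4
u_2(Q vs E) = 7
u_2(R vs E) = 1
u_2(S vs E) = 6
max payoff 7 at {Q}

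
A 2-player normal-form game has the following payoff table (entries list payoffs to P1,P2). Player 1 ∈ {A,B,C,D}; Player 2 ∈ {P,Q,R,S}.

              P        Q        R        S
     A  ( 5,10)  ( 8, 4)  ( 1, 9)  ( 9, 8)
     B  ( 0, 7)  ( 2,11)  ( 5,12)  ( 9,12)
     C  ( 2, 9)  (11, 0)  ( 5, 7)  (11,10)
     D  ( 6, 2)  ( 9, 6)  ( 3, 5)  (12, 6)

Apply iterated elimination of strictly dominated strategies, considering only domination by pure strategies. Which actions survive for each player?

P1 drop A (D beats it: P:6>5 Q:9>8 R:3>1 S:12>9)
P2 drop P (S beats it: B:12>7 C:10>9 D:6>2)
P1→{B,C,D} P2→{Q,R,S}

IESDS → P1:{B,C,D} P2:{Q,R,S}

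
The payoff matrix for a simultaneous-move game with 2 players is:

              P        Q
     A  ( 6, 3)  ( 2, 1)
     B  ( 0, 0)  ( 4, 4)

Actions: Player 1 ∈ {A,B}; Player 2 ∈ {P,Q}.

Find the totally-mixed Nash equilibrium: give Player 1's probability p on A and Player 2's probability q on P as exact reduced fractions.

P1 indiff ⇒ q·6+(1-q)·2 = q·0+(1-q)·4 ⇒ q(6) = (1-q)(2) ⇒ q = 1/4
P2 indiff ⇒ p·3+(1-p)·0 = p·1+(1-p)·4 ⇒ p(2) = (1-p)(4) ⇒ p = 2/3

(p,q) = (2/3, 1/4)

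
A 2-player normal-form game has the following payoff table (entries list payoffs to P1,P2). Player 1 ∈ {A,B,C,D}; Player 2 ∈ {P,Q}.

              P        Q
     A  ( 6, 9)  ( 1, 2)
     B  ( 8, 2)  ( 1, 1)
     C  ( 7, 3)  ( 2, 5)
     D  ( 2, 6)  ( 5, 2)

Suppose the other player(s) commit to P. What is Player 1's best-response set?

argmax u_1 = {B}

u_1(A vs P) = 6
u_1(B vs P) = 8
u_1(C vs P) = 7
u_1(D vs P) = 2
max payoff 8 at {B}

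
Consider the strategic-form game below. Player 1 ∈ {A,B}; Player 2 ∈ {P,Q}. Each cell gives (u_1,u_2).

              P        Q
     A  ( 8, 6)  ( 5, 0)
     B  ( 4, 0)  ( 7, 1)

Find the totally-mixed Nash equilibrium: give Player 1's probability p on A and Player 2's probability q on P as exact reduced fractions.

p=1/7, q=1/3

P1 indiff ⇒ q·8+(1-q)·5 = q·4+(1-q)·7 ⇒ q(4) = (1-q)(2) ⇒ q = 1/3
P2 indiff ⇒ p·6+(1-p)·0 = p·0+(1-p)·1 ⇒ p(6) = (1-p)(1) ⇒ p = 1/7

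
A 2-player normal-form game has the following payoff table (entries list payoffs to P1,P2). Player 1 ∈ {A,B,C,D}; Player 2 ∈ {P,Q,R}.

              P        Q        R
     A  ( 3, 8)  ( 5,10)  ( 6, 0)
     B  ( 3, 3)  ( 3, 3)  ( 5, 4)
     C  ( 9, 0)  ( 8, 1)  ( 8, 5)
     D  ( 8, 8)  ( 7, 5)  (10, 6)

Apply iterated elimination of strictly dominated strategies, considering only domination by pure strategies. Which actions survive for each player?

P1 drop A (C beats it: P:9>3 Q:8>5 R:8>6)
P1 drop B (C beats it: P:9>3 Q:8>3 R:8>5)
P2 drop Q (R beats it: C:5>1 D:6>5)
P1→{C,D} P2→{P,R}

IESDS → P1:{C,D} P2:{P,R}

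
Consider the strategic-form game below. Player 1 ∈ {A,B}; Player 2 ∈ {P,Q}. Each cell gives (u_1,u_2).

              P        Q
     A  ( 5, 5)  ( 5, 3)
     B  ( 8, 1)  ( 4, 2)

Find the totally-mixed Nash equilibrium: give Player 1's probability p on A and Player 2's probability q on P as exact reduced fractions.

P1 indiff ⇒ q·5+(1-q)·5 = q·8+(1-q)·4 ⇒ q(-3) = (1-q)(-1) ⇒ q = 1/4
P2 indiff ⇒ p·5+(1-p)·1 = p·3+(1-p)·2 ⇒ p(2) = (1-p)(1) ⇒ p = 1/3

P1 mixes 1/3 on A; P2 mixes 1/4 on P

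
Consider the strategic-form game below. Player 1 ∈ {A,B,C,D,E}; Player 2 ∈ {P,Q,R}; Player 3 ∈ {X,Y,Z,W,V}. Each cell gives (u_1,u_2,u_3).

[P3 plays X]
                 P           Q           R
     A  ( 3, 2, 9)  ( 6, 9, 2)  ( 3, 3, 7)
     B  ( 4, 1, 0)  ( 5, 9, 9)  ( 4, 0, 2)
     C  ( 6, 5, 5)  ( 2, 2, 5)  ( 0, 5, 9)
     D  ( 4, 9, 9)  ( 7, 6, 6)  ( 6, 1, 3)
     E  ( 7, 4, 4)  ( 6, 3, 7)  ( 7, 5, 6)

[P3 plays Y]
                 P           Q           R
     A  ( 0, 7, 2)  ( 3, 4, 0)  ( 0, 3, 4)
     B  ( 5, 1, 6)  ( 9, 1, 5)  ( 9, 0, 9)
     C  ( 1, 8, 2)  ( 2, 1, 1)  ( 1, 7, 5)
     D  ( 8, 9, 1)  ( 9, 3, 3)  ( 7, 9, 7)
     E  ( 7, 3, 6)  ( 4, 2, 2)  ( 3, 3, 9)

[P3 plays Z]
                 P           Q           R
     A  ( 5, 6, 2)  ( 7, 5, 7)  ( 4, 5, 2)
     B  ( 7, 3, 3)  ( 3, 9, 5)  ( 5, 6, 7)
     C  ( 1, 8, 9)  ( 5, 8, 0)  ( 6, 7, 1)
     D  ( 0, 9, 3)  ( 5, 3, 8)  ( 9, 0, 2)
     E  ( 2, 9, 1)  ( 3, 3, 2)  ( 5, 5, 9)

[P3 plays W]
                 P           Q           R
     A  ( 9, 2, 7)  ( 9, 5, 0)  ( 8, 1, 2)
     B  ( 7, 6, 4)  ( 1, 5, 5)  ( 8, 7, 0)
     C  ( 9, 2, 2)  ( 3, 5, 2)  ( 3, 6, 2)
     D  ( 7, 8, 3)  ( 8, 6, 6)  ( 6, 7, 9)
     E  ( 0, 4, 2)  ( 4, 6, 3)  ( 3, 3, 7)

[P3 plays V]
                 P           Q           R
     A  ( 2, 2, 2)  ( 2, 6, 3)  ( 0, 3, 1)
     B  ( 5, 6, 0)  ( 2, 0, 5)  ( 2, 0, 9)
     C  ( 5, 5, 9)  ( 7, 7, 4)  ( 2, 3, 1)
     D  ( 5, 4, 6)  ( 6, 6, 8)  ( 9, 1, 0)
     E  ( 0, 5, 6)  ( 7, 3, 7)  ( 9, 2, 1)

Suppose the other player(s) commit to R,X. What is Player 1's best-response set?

P1 best: {E}

u_1(A vs R,X) = 3
u_1(B vs R,X) = 4
u_1(C vs R,X) = 0
u_1(D vs R,X) = 6
u_1(E vs R,X) = 7
max payoff 7 at {E}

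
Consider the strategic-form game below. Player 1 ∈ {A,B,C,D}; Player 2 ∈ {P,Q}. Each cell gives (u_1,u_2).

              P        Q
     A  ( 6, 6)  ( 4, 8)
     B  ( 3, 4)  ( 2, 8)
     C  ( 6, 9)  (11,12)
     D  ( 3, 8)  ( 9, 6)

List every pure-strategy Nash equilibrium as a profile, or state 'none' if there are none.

(A,P): not NE [P2→Q gives 8>6]
(A,Q): not NE [P1→C gives 11>4]
(B,P): not NE [P1→C gives 6>3; P2→Q gives 8>4]
(B,Q): not NE [P1→C gives 11>2]
(C,P): not NE [P2→Q gives 12>9]
(C,Q): NE
(D,P): not NE [P1→C gives 6>3]
(D,Q): not NE [P1→C gives 11>9; P2→P gives 8>6]

Nash profiles: (C,Q)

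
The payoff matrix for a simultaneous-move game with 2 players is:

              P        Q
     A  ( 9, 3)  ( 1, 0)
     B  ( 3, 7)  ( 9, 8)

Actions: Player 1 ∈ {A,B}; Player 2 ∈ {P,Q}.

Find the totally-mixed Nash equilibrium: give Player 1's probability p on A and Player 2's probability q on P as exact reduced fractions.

p=1/4, q=4/7

P1 indiff ⇒ q·9+(1-q)·1 = q·3+(1-q)·9 ⇒ q(6) = (1-q)(8) ⇒ q = 4/7
P2 indiff ⇒ p·3+(1-p)·7 = p·0+(1-p)·8 ⇒ p(3) = (1-p)(1) ⇒ p = 1/4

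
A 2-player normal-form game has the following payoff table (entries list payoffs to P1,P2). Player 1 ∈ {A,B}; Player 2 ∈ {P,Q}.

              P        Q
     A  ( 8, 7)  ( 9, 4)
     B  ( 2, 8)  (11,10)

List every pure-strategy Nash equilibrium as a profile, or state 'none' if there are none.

NE set: (A,P), (B,Q)

(A,P): NE
(A,Q): not NE [P1→B gives 11>9; P2→P gives 7>4]
(B,P): not NE [P1→A gives 8>2; P2→Q gives 10>8]
(B,Q): NE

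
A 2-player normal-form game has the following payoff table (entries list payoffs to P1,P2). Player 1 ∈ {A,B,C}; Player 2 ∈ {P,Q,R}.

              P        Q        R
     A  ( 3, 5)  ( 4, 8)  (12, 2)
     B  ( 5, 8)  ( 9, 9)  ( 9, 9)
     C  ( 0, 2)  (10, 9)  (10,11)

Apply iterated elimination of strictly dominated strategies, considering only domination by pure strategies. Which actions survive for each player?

Remaining: P1:{A,C} P2:{Q,R}

P2 drop P (Q beats it: A:8>5 B:9>8 C:9>2)
P1 drop B (C beats it: Q:10>9 R:10>9)
P1→{A,C} P2→{Q,R}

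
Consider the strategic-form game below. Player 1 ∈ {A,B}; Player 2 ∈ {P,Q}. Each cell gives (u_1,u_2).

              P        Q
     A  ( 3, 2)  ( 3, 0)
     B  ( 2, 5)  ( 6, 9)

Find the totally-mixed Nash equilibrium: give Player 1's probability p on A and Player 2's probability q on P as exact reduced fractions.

P1 mixes 2/3 on A; P2 mixes 3/4 on P

P1 indiff ⇒ q·3+(1-q)·3 = q·2+(1-q)·6 ⇒ q(1) = (1-q)(3) ⇒ q = 3/4
P2 indiff ⇒ p·2+(1-p)·5 = p·0+(1-p)·9 ⇒ p(2) = (1-p)(4) ⇒ p = 2/3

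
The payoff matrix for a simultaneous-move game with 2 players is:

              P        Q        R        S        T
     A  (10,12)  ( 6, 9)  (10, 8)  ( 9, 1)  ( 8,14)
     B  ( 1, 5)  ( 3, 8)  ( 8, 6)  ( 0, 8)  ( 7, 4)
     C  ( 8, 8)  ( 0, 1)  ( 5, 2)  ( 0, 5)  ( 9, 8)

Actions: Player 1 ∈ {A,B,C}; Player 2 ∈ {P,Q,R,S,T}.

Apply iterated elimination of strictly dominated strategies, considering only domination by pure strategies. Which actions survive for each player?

P1 drop B (A beats it: P:10>1 Q:6>3 R:10>8 S:9>0 T:8>7)
P2 drop Q (P beats it: A:12>9 C:8>1)
P2 drop R (P beats it: A:12>8 C:8>2)
P2 drop S (P beats it: A:12>1 C:8>5)
P1→{A,C} P2→{P,T}

IESDS → P1:{A,C} P2:{P,T}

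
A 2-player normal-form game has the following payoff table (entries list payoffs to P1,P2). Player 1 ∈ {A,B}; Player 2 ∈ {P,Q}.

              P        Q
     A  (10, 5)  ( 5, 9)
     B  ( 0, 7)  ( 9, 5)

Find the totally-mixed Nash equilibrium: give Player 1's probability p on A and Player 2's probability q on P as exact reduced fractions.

P1 indiff ⇒ q·10+(1-q)·5 = q·0+(1-q)·9 ⇒ q(10) = (1-q)(4) ⇒ q = 2/7
P2 indiff ⇒ p·5+(1-p)·7 = p·9+(1-p)·5 ⇒ p(-4) = (1-p)(-2) ⇒ p = 1/3

p=1/3, q=2/7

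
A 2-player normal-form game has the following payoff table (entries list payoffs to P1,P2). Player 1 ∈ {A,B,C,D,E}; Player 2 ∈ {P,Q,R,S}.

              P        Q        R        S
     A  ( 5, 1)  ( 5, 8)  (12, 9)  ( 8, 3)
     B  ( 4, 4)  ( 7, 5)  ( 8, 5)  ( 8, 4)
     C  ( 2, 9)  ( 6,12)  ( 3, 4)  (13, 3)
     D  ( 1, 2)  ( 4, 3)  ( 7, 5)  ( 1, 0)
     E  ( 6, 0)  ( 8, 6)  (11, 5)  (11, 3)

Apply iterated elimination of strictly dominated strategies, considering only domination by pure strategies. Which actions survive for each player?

IESDS → P1:{A,E} P2:{Q,R}

P1 drop B (E beats it: P:6>4 Q:8>7 R:11>8 S:11>8)
P1 drop D (A beats it: P:5>1 Q:5>4 R:12>7 S:8>1)
P2 drop P (Q beats it: A:8>1 C:12>9 E:6>0)
P2 drop S (Q beats it: A:8>3 C:12>3 E:6>3)
P1 drop C (E beats it: Q:8>6 R:11>3)
P1→{A,E} P2→{Q,R}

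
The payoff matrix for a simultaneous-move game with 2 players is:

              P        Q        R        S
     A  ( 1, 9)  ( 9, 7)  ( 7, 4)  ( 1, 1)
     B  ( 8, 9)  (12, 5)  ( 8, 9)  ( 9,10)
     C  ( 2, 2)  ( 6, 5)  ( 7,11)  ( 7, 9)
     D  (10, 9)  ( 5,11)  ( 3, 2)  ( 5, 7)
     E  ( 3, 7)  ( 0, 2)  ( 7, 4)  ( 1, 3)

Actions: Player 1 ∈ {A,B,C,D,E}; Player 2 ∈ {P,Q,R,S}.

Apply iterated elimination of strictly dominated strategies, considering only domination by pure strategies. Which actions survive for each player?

P1 drop A (B beats it: P:8>1 Q:12>9 R:8>7 S:9>1)
P1 drop C (B beats it: P:8>2 Q:12>6 R:8>7 S:9>7)
P1 drop E (B beats it: P:8>3 Q:12>0 R:8>7 S:9>1)
P2 drop R (S beats it: B:10>9 D:7>2)
P1→{B,D} P2→{P,Q,S}

IESDS → P1:{B,D} P2:{P,Q,S}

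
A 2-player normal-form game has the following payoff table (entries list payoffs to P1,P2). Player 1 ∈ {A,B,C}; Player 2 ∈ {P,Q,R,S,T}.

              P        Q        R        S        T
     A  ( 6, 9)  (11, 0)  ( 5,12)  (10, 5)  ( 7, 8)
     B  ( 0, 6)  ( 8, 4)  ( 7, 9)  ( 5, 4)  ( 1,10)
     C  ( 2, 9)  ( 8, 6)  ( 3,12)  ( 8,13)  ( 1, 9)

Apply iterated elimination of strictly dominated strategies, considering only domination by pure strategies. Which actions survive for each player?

P1 drop C (A beats it: P:6>2 Q:11>8 R:5>3 S:10>8 T:7>1)
P2 drop P (R beats it: A:12>9 B:9>6)
P2 drop Q (R beats it: A:12>0 B:9>4)
P2 drop S (R beats it: A:12>5 B:9>4)
P1→{A,B} P2→{R,T}

Remaining: P1:{A,B} P2:{R,T}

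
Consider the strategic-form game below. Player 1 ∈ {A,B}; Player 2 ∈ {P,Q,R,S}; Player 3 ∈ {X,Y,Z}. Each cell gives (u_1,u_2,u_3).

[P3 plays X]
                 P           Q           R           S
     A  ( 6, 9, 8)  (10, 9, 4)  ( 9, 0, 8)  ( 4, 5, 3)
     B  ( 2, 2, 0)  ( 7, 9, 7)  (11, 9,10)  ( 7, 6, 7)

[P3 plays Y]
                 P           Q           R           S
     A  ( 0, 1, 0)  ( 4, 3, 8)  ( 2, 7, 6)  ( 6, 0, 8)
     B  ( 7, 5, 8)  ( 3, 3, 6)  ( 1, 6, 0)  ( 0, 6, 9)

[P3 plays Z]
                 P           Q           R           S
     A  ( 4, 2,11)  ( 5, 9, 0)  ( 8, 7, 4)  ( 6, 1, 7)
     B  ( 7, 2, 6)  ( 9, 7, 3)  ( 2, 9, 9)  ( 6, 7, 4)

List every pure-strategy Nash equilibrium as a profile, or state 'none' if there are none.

PSNE = {(B,R,X)}

(A,P,X): not NE [P3→Z gives 11>8]
(A,P,Y): not NE [P1→B gives 7>0; P2→R gives 7>1; P3→Z gives 11>0]
(A,P,Z): not NE [P1→B gives 7>4; P2→Q gives 9>2]
(A,Q,X): not NE [P3→Y gives 8>4]
(A,Q,Y): not NE [P2→R gives 7>3]
(A,Q,Z): not NE [P1→B gives 9>5; P3→Y gives 8>0]
(A,R,X): not NE [P1→B gives 11>9; P2→Q gives 9>0]
(A,R,Y): not NE [P3→X gives 8>6]
(A,R,Z): not NE [P2→Q gives 9>7; P3→X gives 8>4]
(A,S,X): not NE [P1→B gives 7>4; P2→Q gives 9>5; P3→Y gives 8>3]
(A,S,Y): not NE [P2→R gives 7>0]
(A,S,Z): not NE [P2→Q gives 9>1; P3→Y gives 8>7]
(B,P,X): not NE [P1→A gives 6>2; P2→R gives 9>2; P3→Y gives 8>0]
(B,P,Y): not NE [P2→S gives 6>5]
(B,P,Z): not NE [P2→R gives 9>2; P3→Y gives 8>6]
(B,Q,X): not NE [P1→A gives 10>7]
(B,Q,Y): not NE [P1→A gives 4>3; P2→S gives 6>3; P3→X gives 7>6]
(B,Q,Z): not NE [P2→R gives 9>7; P3→X gives 7>3]
(B,R,X): NE
(B,R,Y): not NE [P1→A gives 2>1; P3→X gives 10>0]
(B,R,Z): not NE [P1→A gives 8>2; P3→X gives 10>9]
(B,S,X): not NE [P2→R gives 9>6; P3→Y gives 9>7]
(B,S,Y): not NE [P1→A gives 6>0]
(B,S,Z): not NE [P2→R gives 9>7; P3→Y gives 9>4]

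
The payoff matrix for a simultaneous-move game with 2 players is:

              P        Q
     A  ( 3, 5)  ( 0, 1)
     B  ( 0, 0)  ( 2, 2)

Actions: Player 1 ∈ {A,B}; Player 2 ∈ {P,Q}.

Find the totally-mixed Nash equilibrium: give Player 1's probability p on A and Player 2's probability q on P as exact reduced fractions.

P1 indiff ⇒ q·3+(1-q)·0 = q·0+(1-q)·2 ⇒ q(3) = (1-q)(2) ⇒ q = 2/5
P2 indiff ⇒ p·5+(1-p)·0 = p·1+(1-p)·2 ⇒ p(4) = (1-p)(2) ⇒ p = 1/3

P1 mixes 1/3 on A; P2 mixes 2/5 on P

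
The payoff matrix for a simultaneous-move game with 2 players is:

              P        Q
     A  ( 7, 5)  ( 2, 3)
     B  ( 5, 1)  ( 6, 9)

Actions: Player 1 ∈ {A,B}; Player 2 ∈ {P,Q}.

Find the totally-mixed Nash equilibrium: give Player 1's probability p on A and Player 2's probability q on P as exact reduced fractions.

p=4/5, q=2/3

P1 indiff ⇒ q·7+(1-q)·2 = q·5+(1-q)·6 ⇒ q(2) = (1-q)(4) ⇒ q = 2/3
P2 indiff ⇒ p·5+(1-p)·1 = p·3+(1-p)·9 ⇒ p(2) = (1-p)(8) ⇒ p = 4/5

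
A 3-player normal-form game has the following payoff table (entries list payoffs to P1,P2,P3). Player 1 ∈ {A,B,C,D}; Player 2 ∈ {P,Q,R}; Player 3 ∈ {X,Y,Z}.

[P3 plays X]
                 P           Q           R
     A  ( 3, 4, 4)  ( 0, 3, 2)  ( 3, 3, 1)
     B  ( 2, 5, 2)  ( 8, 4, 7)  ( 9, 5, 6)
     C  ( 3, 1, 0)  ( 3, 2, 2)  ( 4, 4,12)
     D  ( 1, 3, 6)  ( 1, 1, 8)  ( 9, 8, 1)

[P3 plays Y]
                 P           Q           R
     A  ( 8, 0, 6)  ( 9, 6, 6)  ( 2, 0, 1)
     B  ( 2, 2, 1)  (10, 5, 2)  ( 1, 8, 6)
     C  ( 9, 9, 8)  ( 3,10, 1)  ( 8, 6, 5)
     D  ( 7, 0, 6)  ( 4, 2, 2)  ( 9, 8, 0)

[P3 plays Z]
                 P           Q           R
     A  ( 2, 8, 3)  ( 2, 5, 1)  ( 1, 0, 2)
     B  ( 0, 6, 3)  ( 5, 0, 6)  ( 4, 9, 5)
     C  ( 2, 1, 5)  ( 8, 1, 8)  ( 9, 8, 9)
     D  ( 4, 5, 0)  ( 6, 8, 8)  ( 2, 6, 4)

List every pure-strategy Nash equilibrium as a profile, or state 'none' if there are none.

NE set: (B,R,X)

(A,P,X): not NE [P3→Y gives 6>4]
(A,P,Y): not NE [P1→C gives 9>8; P2→Q gives 6>0]
(A,P,Z): not NE [P1→D gives 4>2; P3→Y gives 6>3]
(A,Q,X): not NE [P1→B gives 8>0; P2→P gives 4>3; P3→Y gives 6>2]
(A,Q,Y): not NE [P1→B gives 10>9]
(A,Q,Z): not NE [P1→C gives 8>2; P2→P gives 8>5; P3→Y gives 6>1]
(A,R,X): not NE [P1→D gives 9>3; P2→P gives 4>3; P3→Z gives 2>1]
(A,R,Y): not NE [P1→D gives 9>2; P2→Q gives 6>0; P3→Z gives 2>1]
(A,R,Z): not NE [P1→C gives 9>1; P2→P gives 8>0]
(B,P,X): not NE [P1→C gives 3>2; P3→Z gives 3>2]
(B,P,Y): not NE [P1→C gives 9>2; P2→R gives 8>2; P3→Z gives 3>1]
(B,P,Z): not NE [P1→D gives 4>0; P2→R gives 9>6]
(B,Q,X): not NE [P2→R gives 5>4]
(B,Q,Y): not NE [P2→R gives 8>5; P3→X gives 7>2]
(B,Q,Z): not NE [P1→C gives 8>5; P2→R gives 9>0; P3→X gives 7>6]
(B,R,X): NE
(B,R,Y): not NE [P1→D gives 9>1]
(B,R,Z): not NE [P1→C gives 9>4; P3→Y gives 6>5]
(C,P,X): not NE [P2→R gives 4>1; P3→Y gives 8>0]
(C,P,Y): not NE [P2→Q gives 10>9]
(C,P,Z): not NE [P1→D gives 4>2; P2→R gives 8>1; P3→Y gives 8>5]
(C,Q,X): not NE [P1→B gives 8>3; P2→R gives 4>2; P3→Z gives 8>2]
(C,Q,Y): not NE [P1→B gives 10>3; P3→Z gives 8>1]
(C,Q,Z): not NE [P2→R gives 8>1]
(C,R,X): not NE [P1→D gives 9>4]
(C,R,Y): not NE [P1→D gives 9>8; P2→Q gives 10>6; P3→X gives 12>5]
(C,R,Z): not NE [P3→X gives 12>9]
(D,P,X): not NE [P1→C gives 3>1; P2→R gives 8>3]
(D,P,Y): not NE [P1→C gives 9>7; P2→R gives 8>0]
(D,P,Z): not NE [P2→Q gives 8>5; P3→Y gives 6>0]
(D,Q,X): not NE [P1→B gives 8>1; P2→R gives 8>1]
(D,Q,Y): not NE [P1→B gives 10>4; P2→R gives 8>2; P3→Z gives 8>2]
(D,Q,Z): not NE [P1→C gives 8>6]
(D,R,X): not NE [P3→Z gives 4>1]
(D,R,Y): not NE [P3→Z gives 4>0]
(D,R,Z): not NE [P1→C gives 9>2; P2→Q gives 8>6]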